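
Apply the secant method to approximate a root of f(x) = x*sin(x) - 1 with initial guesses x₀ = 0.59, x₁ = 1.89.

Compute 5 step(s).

f(x) = x*sin(x) - 1
x₀ = 0.59, x₁ = 1.89

Secant formula: x_{n+1} = x_n - f(x_n)(x_n - x_{n-1})/(f(x_n) - f(x_{n-1}))

Iteration 1:
  f(0.590000) = -0.671747
  f(1.890000) = 0.794528
  x_2 = 1.890000 - 0.794528×(1.890000 - 0.590000)/(0.794528 - (-0.671747))
       = 1.185571
Iteration 2:
  f(1.890000) = 0.794528
  f(1.185571) = 0.098685
  x_3 = 1.185571 - 0.098685×(1.185571 - 1.890000)/(0.098685 - 0.794528)
       = 1.085668
Iteration 3:
  f(1.185571) = 0.098685
  f(1.085668) = -0.039601
  x_4 = 1.085668 - (-0.039601)×(1.085668 - 1.185571)/(-0.039601 - 0.098685)
       = 1.114278
Iteration 4:
  f(1.085668) = -0.039601
  f(1.114278) = 0.000167
  x_5 = 1.114278 - 0.000167×(1.114278 - 1.085668)/(0.000167 - (-0.039601))
       = 1.114157
Iteration 5:
  f(1.114278) = 0.000167
  f(1.114157) = 0.000000
  x_6 = 1.114157 - 0.000000×(1.114157 - 1.114278)/(0.000000 - 0.000167)
       = 1.114157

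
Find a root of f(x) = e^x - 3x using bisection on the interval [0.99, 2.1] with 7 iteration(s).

f(x) = e^x - 3x
Initial interval: [0.99, 2.1]

Iteration 1:
  c_1 = (0.990000 + 2.100000)/2 = 1.545000
  f(c_1) = f(1.545000) = 0.052972
  f(a) × f(c) < 0, new interval: [0.990000, 1.545000]
Iteration 2:
  c_2 = (0.990000 + 1.545000)/2 = 1.267500
  f(c_2) = f(1.267500) = -0.250538
  f(a) × f(c) ≥ 0, new interval: [1.267500, 1.545000]
Iteration 3:
  c_3 = (1.267500 + 1.545000)/2 = 1.406250
  f(c_3) = f(1.406250) = -0.138126
  f(a) × f(c) ≥ 0, new interval: [1.406250, 1.545000]
Iteration 4:
  c_4 = (1.406250 + 1.545000)/2 = 1.475625
  f(c_4) = f(1.475625) = -0.053106
  f(a) × f(c) ≥ 0, new interval: [1.475625, 1.545000]
Iteration 5:
  c_5 = (1.475625 + 1.545000)/2 = 1.510312
  f(c_5) = f(1.510312) = -0.002792
  f(a) × f(c) ≥ 0, new interval: [1.510312, 1.545000]
Iteration 6:
  c_6 = (1.510312 + 1.545000)/2 = 1.527656
  f(c_6) = f(1.527656) = 0.024397
  f(a) × f(c) < 0, new interval: [1.510312, 1.527656]
Iteration 7:
  c_7 = (1.510312 + 1.527656)/2 = 1.518984
  f(c_7) = f(1.518984) = 0.010631
  f(a) × f(c) < 0, new interval: [1.510312, 1.518984]

After 7 iteration(s), the approximation is c_7 = 1.518984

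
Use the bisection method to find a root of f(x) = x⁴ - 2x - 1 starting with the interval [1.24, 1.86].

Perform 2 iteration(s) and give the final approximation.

f(x) = x⁴ - 2x - 1
Initial interval: [1.24, 1.86]

Iteration 1:
  c_1 = (1.240000 + 1.860000)/2 = 1.550000
  f(c_1) = f(1.550000) = 1.672006
  f(a) × f(c) < 0, new interval: [1.240000, 1.550000]
Iteration 2:
  c_2 = (1.240000 + 1.550000)/2 = 1.395000
  f(c_2) = f(1.395000) = -0.002987
  f(a) × f(c) ≥ 0, new interval: [1.395000, 1.550000]

After 2 iteration(s), the approximation is c_2 = 1.395000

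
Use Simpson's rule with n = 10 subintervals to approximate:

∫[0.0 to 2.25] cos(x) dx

f(x) = cos(x)
a = 0.0, b = 2.25, n = 10
h = (b - a)/n = 0.225000

Simpson's rule: (h/3)[f(x₀) + 4f(x₁) + 2f(x₂) + ... + f(xₙ)]

x_0 = 0.0000, f(x_0) = 1.000000, coefficient = 1
x_1 = 0.2250, f(x_1) = 0.974794, coefficient = 4
x_2 = 0.4500, f(x_2) = 0.900447, coefficient = 2
x_3 = 0.6750, f(x_3) = 0.780707, coefficient = 4
x_4 = 0.9000, f(x_4) = 0.621610, coefficient = 2
x_5 = 1.1250, f(x_5) = 0.431177, coefficient = 4
x_6 = 1.3500, f(x_6) = 0.219007, coefficient = 2
x_7 = 1.5750, f(x_7) = -0.004204, coefficient = 4
x_8 = 1.8000, f(x_8) = -0.227202, coefficient = 2
x_9 = 2.0250, f(x_9) = -0.438747, coefficient = 4
x_10 = 2.2500, f(x_10) = -0.628174, coefficient = 1

I ≈ (0.225000/3) × 10.374458 = 0.778084
Exact value: 0.778073
Error: 0.000011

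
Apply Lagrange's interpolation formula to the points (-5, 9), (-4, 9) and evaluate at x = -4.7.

Lagrange interpolation formula:
P(x) = Σ yᵢ × Lᵢ(x)
where Lᵢ(x) = Π_{j≠i} (x - xⱼ)/(xᵢ - xⱼ)

L_0(-4.7) = (-4.7 - (-4))/(-5 - (-4)) = 0.700000
L_1(-4.7) = (-4.7 - (-5))/(-4 - (-5)) = 0.300000

P(-4.7) = 9×L_0(-4.7) + 9×L_1(-4.7)
P(-4.7) = 9.000000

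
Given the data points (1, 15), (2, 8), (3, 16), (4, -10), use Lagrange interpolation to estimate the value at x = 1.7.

Lagrange interpolation formula:
P(x) = Σ yᵢ × Lᵢ(x)
where Lᵢ(x) = Π_{j≠i} (x - xⱼ)/(xᵢ - xⱼ)

L_0(1.7) = (1.7 - 2)/(1 - 2) × (1.7 - 3)/(1 - 3) × (1.7 - 4)/(1 - 4) = 0.149500
L_1(1.7) = (1.7 - 1)/(2 - 1) × (1.7 - 3)/(2 - 3) × (1.7 - 4)/(2 - 4) = 1.046500
L_2(1.7) = (1.7 - 1)/(3 - 1) × (1.7 - 2)/(3 - 2) × (1.7 - 4)/(3 - 4) = -0.241500
L_3(1.7) = (1.7 - 1)/(4 - 1) × (1.7 - 2)/(4 - 2) × (1.7 - 3)/(4 - 3) = 0.045500

P(1.7) = 15×L_0(1.7) + 8×L_1(1.7) + 16×L_2(1.7) + (-10)×L_3(1.7)
P(1.7) = 6.295500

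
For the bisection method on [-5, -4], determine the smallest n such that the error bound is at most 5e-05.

We need (b-a)/2^n ≤ 5e-05
(-4 - (-5))/2^n ≤ 5e-05
1/2^n ≤ 5e-05
2^n ≥ 20000
n ≥ log₂(20000) = 14.29
n ≥ 15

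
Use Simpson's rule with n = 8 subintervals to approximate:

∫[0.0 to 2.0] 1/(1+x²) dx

f(x) = 1/(1+x²)
a = 0.0, b = 2.0, n = 8
h = (b - a)/n = 0.250000

Simpson's rule: (h/3)[f(x₀) + 4f(x₁) + 2f(x₂) + ... + f(xₙ)]

x_0 = 0.0000, f(x_0) = 1.000000, coefficient = 1
x_1 = 0.2500, f(x_1) = 0.941176, coefficient = 4
x_2 = 0.5000, f(x_2) = 0.800000, coefficient = 2
x_3 = 0.7500, f(x_3) = 0.640000, coefficient = 4
x_4 = 1.0000, f(x_4) = 0.500000, coefficient = 2
x_5 = 1.2500, f(x_5) = 0.390244, coefficient = 4
x_6 = 1.5000, f(x_6) = 0.307692, coefficient = 2
x_7 = 1.7500, f(x_7) = 0.246154, coefficient = 4
x_8 = 2.0000, f(x_8) = 0.200000, coefficient = 1

I ≈ (0.250000/3) × 13.285681 = 1.107140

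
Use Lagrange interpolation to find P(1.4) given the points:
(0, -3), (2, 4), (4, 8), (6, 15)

Lagrange interpolation formula:
P(x) = Σ yᵢ × Lᵢ(x)
where Lᵢ(x) = Π_{j≠i} (x - xⱼ)/(xᵢ - xⱼ)

L_0(1.4) = (1.4 - 2)/(0 - 2) × (1.4 - 4)/(0 - 4) × (1.4 - 6)/(0 - 6) = 0.149500
L_1(1.4) = (1.4 - 0)/(2 - 0) × (1.4 - 4)/(2 - 4) × (1.4 - 6)/(2 - 6) = 1.046500
L_2(1.4) = (1.4 - 0)/(4 - 0) × (1.4 - 2)/(4 - 2) × (1.4 - 6)/(4 - 6) = -0.241500
L_3(1.4) = (1.4 - 0)/(6 - 0) × (1.4 - 2)/(6 - 2) × (1.4 - 4)/(6 - 4) = 0.045500

P(1.4) = (-3)×L_0(1.4) + 4×L_1(1.4) + 8×L_2(1.4) + 15×L_3(1.4)
P(1.4) = 2.488000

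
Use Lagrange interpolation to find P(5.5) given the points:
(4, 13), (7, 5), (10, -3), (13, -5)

Lagrange interpolation formula:
P(x) = Σ yᵢ × Lᵢ(x)
where Lᵢ(x) = Π_{j≠i} (x - xⱼ)/(xᵢ - xⱼ)

L_0(5.5) = (5.5 - 7)/(4 - 7) × (5.5 - 10)/(4 - 10) × (5.5 - 13)/(4 - 13) = 0.312500
L_1(5.5) = (5.5 - 4)/(7 - 4) × (5.5 - 10)/(7 - 10) × (5.5 - 13)/(7 - 13) = 0.937500
L_2(5.5) = (5.5 - 4)/(10 - 4) × (5.5 - 7)/(10 - 7) × (5.5 - 13)/(10 - 13) = -0.312500
L_3(5.5) = (5.5 - 4)/(13 - 4) × (5.5 - 7)/(13 - 7) × (5.5 - 10)/(13 - 10) = 0.062500

P(5.5) = 13×L_0(5.5) + 5×L_1(5.5) + (-3)×L_2(5.5) + (-5)×L_3(5.5)
P(5.5) = 9.375000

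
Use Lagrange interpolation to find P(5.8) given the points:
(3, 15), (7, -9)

Lagrange interpolation formula:
P(x) = Σ yᵢ × Lᵢ(x)
where Lᵢ(x) = Π_{j≠i} (x - xⱼ)/(xᵢ - xⱼ)

L_0(5.8) = (5.8 - 7)/(3 - 7) = 0.300000
L_1(5.8) = (5.8 - 3)/(7 - 3) = 0.700000

P(5.8) = 15×L_0(5.8) + (-9)×L_1(5.8)
P(5.8) = -1.800000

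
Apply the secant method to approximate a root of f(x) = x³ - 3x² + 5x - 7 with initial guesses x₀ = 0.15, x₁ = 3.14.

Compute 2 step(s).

f(x) = x³ - 3x² + 5x - 7
x₀ = 0.15, x₁ = 3.14

Secant formula: x_{n+1} = x_n - f(x_n)(x_n - x_{n-1})/(f(x_n) - f(x_{n-1}))

Iteration 1:
  f(0.150000) = -6.314125
  f(3.140000) = 10.080344
  x_2 = 3.140000 - 10.080344×(3.140000 - 0.150000)/(10.080344 - (-6.314125))
       = 1.301561
Iteration 2:
  f(3.140000) = 10.080344
  f(1.301561) = -3.369454
  x_3 = 1.301561 - (-3.369454)×(1.301561 - 3.140000)/(-3.369454 - 10.080344)
       = 1.762128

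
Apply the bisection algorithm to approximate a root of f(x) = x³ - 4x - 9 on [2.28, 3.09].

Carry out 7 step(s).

f(x) = x³ - 4x - 9
Initial interval: [2.28, 3.09]

Iteration 1:
  c_1 = (2.280000 + 3.090000)/2 = 2.685000
  f(c_1) = f(2.685000) = -0.383231
  f(a) × f(c) ≥ 0, new interval: [2.685000, 3.090000]
Iteration 2:
  c_2 = (2.685000 + 3.090000)/2 = 2.887500
  f(c_2) = f(2.887500) = 3.524982
  f(a) × f(c) < 0, new interval: [2.685000, 2.887500]
Iteration 3:
  c_3 = (2.685000 + 2.887500)/2 = 2.786250
  f(c_3) = f(2.786250) = 1.485186
  f(a) × f(c) < 0, new interval: [2.685000, 2.786250]
Iteration 4:
  c_4 = (2.685000 + 2.786250)/2 = 2.735625
  f(c_4) = f(2.735625) = 0.529944
  f(a) × f(c) < 0, new interval: [2.685000, 2.735625]
Iteration 5:
  c_5 = (2.685000 + 2.735625)/2 = 2.710312
  f(c_5) = f(2.710312) = 0.068147
  f(a) × f(c) < 0, new interval: [2.685000, 2.710312]
Iteration 6:
  c_6 = (2.685000 + 2.710312)/2 = 2.697656
  f(c_6) = f(2.697656) = -0.158838
  f(a) × f(c) ≥ 0, new interval: [2.697656, 2.710312]
Iteration 7:
  c_7 = (2.697656 + 2.710312)/2 = 2.703984
  f(c_7) = f(2.703984) = -0.045671
  f(a) × f(c) ≥ 0, new interval: [2.703984, 2.710312]

After 7 iteration(s), the approximation is c_7 = 2.703984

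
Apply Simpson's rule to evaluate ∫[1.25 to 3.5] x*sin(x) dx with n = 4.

f(x) = x*sin(x)
a = 1.25, b = 3.5, n = 4
h = (b - a)/n = 0.562500

Simpson's rule: (h/3)[f(x₀) + 4f(x₁) + 2f(x₂) + ... + f(xₙ)]

x_0 = 1.2500, f(x_0) = 1.186231, coefficient = 1
x_1 = 1.8125, f(x_1) = 1.759814, coefficient = 4
x_2 = 2.3750, f(x_2) = 1.647502, coefficient = 2
x_3 = 2.9375, f(x_3) = 0.595369, coefficient = 4
x_4 = 3.5000, f(x_4) = -1.227741, coefficient = 1

I ≈ (0.562500/3) × 12.674223 = 2.376417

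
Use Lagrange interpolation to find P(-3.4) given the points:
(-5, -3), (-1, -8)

Lagrange interpolation formula:
P(x) = Σ yᵢ × Lᵢ(x)
where Lᵢ(x) = Π_{j≠i} (x - xⱼ)/(xᵢ - xⱼ)

L_0(-3.4) = (-3.4 - (-1))/(-5 - (-1)) = 0.600000
L_1(-3.4) = (-3.4 - (-5))/(-1 - (-5)) = 0.400000

P(-3.4) = (-3)×L_0(-3.4) + (-8)×L_1(-3.4)
P(-3.4) = -5.000000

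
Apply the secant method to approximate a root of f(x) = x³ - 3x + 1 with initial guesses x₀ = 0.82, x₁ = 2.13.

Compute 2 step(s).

f(x) = x³ - 3x + 1
x₀ = 0.82, x₁ = 2.13

Secant formula: x_{n+1} = x_n - f(x_n)(x_n - x_{n-1})/(f(x_n) - f(x_{n-1}))

Iteration 1:
  f(0.820000) = -0.908632
  f(2.130000) = 4.273597
  x_2 = 2.130000 - 4.273597×(2.130000 - 0.820000)/(4.273597 - (-0.908632))
       = 1.049690
Iteration 2:
  f(2.130000) = 4.273597
  f(1.049690) = -0.992470
  x_3 = 1.049690 - (-0.992470)×(1.049690 - 2.130000)/(-0.992470 - 4.273597)
       = 1.253291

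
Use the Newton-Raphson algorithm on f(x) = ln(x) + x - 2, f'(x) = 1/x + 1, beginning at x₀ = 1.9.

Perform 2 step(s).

f(x) = ln(x) + x - 2
f'(x) = 1/x + 1
x₀ = 1.9

Newton-Raphson formula: x_{n+1} = x_n - f(x_n)/f'(x_n)

Iteration 1:
  f(1.900000) = 0.541854
  f'(1.900000) = 1.526316
  x_1 = 1.900000 - 0.541854/1.526316 = 1.544992
Iteration 2:
  f(1.544992) = -0.019989
  f'(1.544992) = 1.647252
  x_2 = 1.544992 - (-0.019989)/1.647252 = 1.557127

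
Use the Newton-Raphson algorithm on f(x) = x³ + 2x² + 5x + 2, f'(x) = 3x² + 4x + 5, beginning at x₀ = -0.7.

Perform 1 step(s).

f(x) = x³ + 2x² + 5x + 2
f'(x) = 3x² + 4x + 5
x₀ = -0.7

Newton-Raphson formula: x_{n+1} = x_n - f(x_n)/f'(x_n)

Iteration 1:
  f(-0.700000) = -0.863000
  f'(-0.700000) = 3.670000
  x_1 = -0.700000 - (-0.863000)/3.670000 = -0.464850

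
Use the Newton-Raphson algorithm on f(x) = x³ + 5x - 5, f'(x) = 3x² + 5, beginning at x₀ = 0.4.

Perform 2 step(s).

f(x) = x³ + 5x - 5
f'(x) = 3x² + 5
x₀ = 0.4

Newton-Raphson formula: x_{n+1} = x_n - f(x_n)/f'(x_n)

Iteration 1:
  f(0.400000) = -2.936000
  f'(0.400000) = 5.480000
  x_1 = 0.400000 - (-2.936000)/5.480000 = 0.935766
Iteration 2:
  f(0.935766) = 0.498244
  f'(0.935766) = 7.626976
  x_2 = 0.935766 - 0.498244/7.626976 = 0.870440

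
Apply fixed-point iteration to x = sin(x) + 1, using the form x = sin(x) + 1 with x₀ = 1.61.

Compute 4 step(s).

Equation: x = sin(x) + 1
Fixed-point form: x = sin(x) + 1
x₀ = 1.61

x_1 = g(1.610000) = 1.999232
x_2 = g(1.999232) = 1.909617
x_3 = g(1.909617) = 1.943147
x_4 = g(1.943147) = 1.931475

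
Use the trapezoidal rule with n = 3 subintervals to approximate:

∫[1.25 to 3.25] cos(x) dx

f(x) = cos(x)
a = 1.25, b = 3.25, n = 3
h = (b - a)/n = 0.666667

Trapezoidal rule: (h/2)[f(x₀) + 2f(x₁) + 2f(x₂) + ... + f(xₙ)]

x_0 = 1.2500, f(x_0) = 0.315322, coefficient = 1
x_1 = 1.9167, f(x_1) = -0.339016, coefficient = 2
x_2 = 2.5833, f(x_2) = -0.848178, coefficient = 2
x_3 = 3.2500, f(x_3) = -0.994130, coefficient = 1

I ≈ (0.666667/2) × -3.053195 = -1.017732
Exact value: -1.057180
Error: 0.039448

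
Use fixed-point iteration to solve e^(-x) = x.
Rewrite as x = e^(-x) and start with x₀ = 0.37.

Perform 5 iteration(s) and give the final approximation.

Equation: e^(-x) = x
Fixed-point form: x = e^(-x)
x₀ = 0.37

x_1 = g(0.370000) = 0.690734
x_2 = g(0.690734) = 0.501208
x_3 = g(0.501208) = 0.605798
x_4 = g(0.605798) = 0.545639
x_5 = g(0.545639) = 0.579472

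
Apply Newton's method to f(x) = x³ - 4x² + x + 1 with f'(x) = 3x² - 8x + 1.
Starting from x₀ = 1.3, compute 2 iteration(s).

f(x) = x³ - 4x² + x + 1
f'(x) = 3x² - 8x + 1
x₀ = 1.3

Newton-Raphson formula: x_{n+1} = x_n - f(x_n)/f'(x_n)

Iteration 1:
  f(1.300000) = -2.263000
  f'(1.300000) = -4.330000
  x_1 = 1.300000 - (-2.263000)/(-4.330000) = 0.777367
Iteration 2:
  f(0.777367) = -0.170069
  f'(0.777367) = -3.406038
  x_2 = 0.777367 - (-0.170069)/(-3.406038) = 0.727436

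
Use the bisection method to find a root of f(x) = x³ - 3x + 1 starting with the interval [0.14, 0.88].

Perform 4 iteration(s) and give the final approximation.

f(x) = x³ - 3x + 1
Initial interval: [0.14, 0.88]

Iteration 1:
  c_1 = (0.140000 + 0.880000)/2 = 0.510000
  f(c_1) = f(0.510000) = -0.397349
  f(a) × f(c) < 0, new interval: [0.140000, 0.510000]
Iteration 2:
  c_2 = (0.140000 + 0.510000)/2 = 0.325000
  f(c_2) = f(0.325000) = 0.059328
  f(a) × f(c) ≥ 0, new interval: [0.325000, 0.510000]
Iteration 3:
  c_3 = (0.325000 + 0.510000)/2 = 0.417500
  f(c_3) = f(0.417500) = -0.179727
  f(a) × f(c) < 0, new interval: [0.325000, 0.417500]
Iteration 4:
  c_4 = (0.325000 + 0.417500)/2 = 0.371250
  f(c_4) = f(0.371250) = -0.062582
  f(a) × f(c) < 0, new interval: [0.325000, 0.371250]

After 4 iteration(s), the approximation is c_4 = 0.371250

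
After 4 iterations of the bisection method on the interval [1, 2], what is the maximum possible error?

Bisection error bound: |error| ≤ (b-a)/2^n
|error| ≤ (2 - 1)/2^4 = 1/2^4
|error| ≤ 0.0625000000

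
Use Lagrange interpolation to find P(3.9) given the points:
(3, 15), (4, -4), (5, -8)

Lagrange interpolation formula:
P(x) = Σ yᵢ × Lᵢ(x)
where Lᵢ(x) = Π_{j≠i} (x - xⱼ)/(xᵢ - xⱼ)

L_0(3.9) = (3.9 - 4)/(3 - 4) × (3.9 - 5)/(3 - 5) = 0.055000
L_1(3.9) = (3.9 - 3)/(4 - 3) × (3.9 - 5)/(4 - 5) = 0.990000
L_2(3.9) = (3.9 - 3)/(5 - 3) × (3.9 - 4)/(5 - 4) = -0.045000

P(3.9) = 15×L_0(3.9) + (-4)×L_1(3.9) + (-8)×L_2(3.9)
P(3.9) = -2.775000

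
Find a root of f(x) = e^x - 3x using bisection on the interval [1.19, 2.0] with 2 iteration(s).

f(x) = e^x - 3x
Initial interval: [1.19, 2.0]

Iteration 1:
  c_1 = (1.190000 + 2.000000)/2 = 1.595000
  f(c_1) = f(1.595000) = 0.143329
  f(a) × f(c) < 0, new interval: [1.190000, 1.595000]
Iteration 2:
  c_2 = (1.190000 + 1.595000)/2 = 1.392500
  f(c_2) = f(1.392500) = -0.152600
  f(a) × f(c) ≥ 0, new interval: [1.392500, 1.595000]

After 2 iteration(s), the approximation is c_2 = 1.392500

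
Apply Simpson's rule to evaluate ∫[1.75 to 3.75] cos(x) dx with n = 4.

f(x) = cos(x)
a = 1.75, b = 3.75, n = 4
h = (b - a)/n = 0.500000

Simpson's rule: (h/3)[f(x₀) + 4f(x₁) + 2f(x₂) + ... + f(xₙ)]

x_0 = 1.7500, f(x_0) = -0.178246, coefficient = 1
x_1 = 2.2500, f(x_1) = -0.628174, coefficient = 4
x_2 = 2.7500, f(x_2) = -0.924302, coefficient = 2
x_3 = 3.2500, f(x_3) = -0.994130, coefficient = 4
x_4 = 3.7500, f(x_4) = -0.820559, coefficient = 1

I ≈ (0.500000/3) × -9.336623 = -1.556104
Exact value: -1.555547
Error: 0.000557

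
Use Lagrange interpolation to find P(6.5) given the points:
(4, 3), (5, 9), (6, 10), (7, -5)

Lagrange interpolation formula:
P(x) = Σ yᵢ × Lᵢ(x)
where Lᵢ(x) = Π_{j≠i} (x - xⱼ)/(xᵢ - xⱼ)

L_0(6.5) = (6.5 - 5)/(4 - 5) × (6.5 - 6)/(4 - 6) × (6.5 - 7)/(4 - 7) = 0.062500
L_1(6.5) = (6.5 - 4)/(5 - 4) × (6.5 - 6)/(5 - 6) × (6.5 - 7)/(5 - 7) = -0.312500
L_2(6.5) = (6.5 - 4)/(6 - 4) × (6.5 - 5)/(6 - 5) × (6.5 - 7)/(6 - 7) = 0.937500
L_3(6.5) = (6.5 - 4)/(7 - 4) × (6.5 - 5)/(7 - 5) × (6.5 - 6)/(7 - 6) = 0.312500

P(6.5) = 3×L_0(6.5) + 9×L_1(6.5) + 10×L_2(6.5) + (-5)×L_3(6.5)
P(6.5) = 5.187500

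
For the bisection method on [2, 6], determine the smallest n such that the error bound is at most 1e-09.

We need (b-a)/2^n ≤ 1e-09
(6 - 2)/2^n ≤ 1e-09
4/2^n ≤ 1e-09
2^n ≥ 4000000000
n ≥ log₂(4000000000) = 31.90
n ≥ 32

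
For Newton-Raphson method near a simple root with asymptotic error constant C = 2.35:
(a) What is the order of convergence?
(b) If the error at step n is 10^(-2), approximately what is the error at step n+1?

(a) Newton-Raphson has quadratic (order 2) convergence near simple roots.
    This means |e_{n+1}| ≈ C|e_n|².

(b) With |e_n| = 10^(-2) and C = 2.35:
    |e_{n+1}| ≈ 2.35 × (10^(-2))² = 2.35 × 10^(-4)

(a) 2 (quadratic); (b) |e_{n+1}| ≈ 2.350e-04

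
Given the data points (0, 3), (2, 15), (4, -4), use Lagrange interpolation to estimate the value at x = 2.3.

Lagrange interpolation formula:
P(x) = Σ yᵢ × Lᵢ(x)
where Lᵢ(x) = Π_{j≠i} (x - xⱼ)/(xᵢ - xⱼ)

L_0(2.3) = (2.3 - 2)/(0 - 2) × (2.3 - 4)/(0 - 4) = -0.063750
L_1(2.3) = (2.3 - 0)/(2 - 0) × (2.3 - 4)/(2 - 4) = 0.977500
L_2(2.3) = (2.3 - 0)/(4 - 0) × (2.3 - 2)/(4 - 2) = 0.086250

P(2.3) = 3×L_0(2.3) + 15×L_1(2.3) + (-4)×L_2(2.3)
P(2.3) = 14.126250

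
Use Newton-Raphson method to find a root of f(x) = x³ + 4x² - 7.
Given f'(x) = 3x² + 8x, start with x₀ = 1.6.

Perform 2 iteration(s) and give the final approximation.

f(x) = x³ + 4x² - 7
f'(x) = 3x² + 8x
x₀ = 1.6

Newton-Raphson formula: x_{n+1} = x_n - f(x_n)/f'(x_n)

Iteration 1:
  f(1.600000) = 7.336000
  f'(1.600000) = 20.480000
  x_1 = 1.600000 - 7.336000/20.480000 = 1.241797
Iteration 2:
  f(1.241797) = 1.083163
  f'(1.241797) = 14.560553
  x_2 = 1.241797 - 1.083163/14.560553 = 1.167407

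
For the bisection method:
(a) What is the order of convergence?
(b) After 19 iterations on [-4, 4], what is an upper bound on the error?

(a) Bisection has linear (order 1) convergence; the error is halved each step.

(b) Error bound = (b-a)/2^n = (4 - (-4))/2^{19}
    = 8/2^{19}

(a) 1 (linear); (b) error ≤ 1.53e-05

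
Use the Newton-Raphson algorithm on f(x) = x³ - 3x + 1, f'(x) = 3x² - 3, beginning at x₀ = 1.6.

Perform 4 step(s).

f(x) = x³ - 3x + 1
f'(x) = 3x² - 3
x₀ = 1.6

Newton-Raphson formula: x_{n+1} = x_n - f(x_n)/f'(x_n)

Iteration 1:
  f(1.600000) = 0.296000
  f'(1.600000) = 4.680000
  x_1 = 1.600000 - 0.296000/4.680000 = 1.536752
Iteration 2:
  f(1.536752) = 0.018948
  f'(1.536752) = 4.084821
  x_2 = 1.536752 - 0.018948/4.084821 = 1.532113
Iteration 3:
  f(1.532113) = 0.000099
  f'(1.532113) = 4.042114
  x_3 = 1.532113 - 0.000099/4.042114 = 1.532089
Iteration 4:
  f(1.532089) = 0.000000
  f'(1.532089) = 4.041889
  x_4 = 1.532089 - 0.000000/4.041889 = 1.532089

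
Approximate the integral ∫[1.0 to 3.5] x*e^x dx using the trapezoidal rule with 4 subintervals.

f(x) = x*e^x
a = 1.0, b = 3.5, n = 4
h = (b - a)/n = 0.625000

Trapezoidal rule: (h/2)[f(x₀) + 2f(x₁) + 2f(x₂) + ... + f(xₙ)]

x_0 = 1.0000, f(x_0) = 2.718282, coefficient = 1
x_1 = 1.6250, f(x_1) = 8.252431, coefficient = 2
x_2 = 2.2500, f(x_2) = 21.347406, coefficient = 2
x_3 = 2.8750, f(x_3) = 50.960594, coefficient = 2
x_4 = 3.5000, f(x_4) = 115.904082, coefficient = 1

I ≈ (0.625000/2) × 279.743226 = 87.419758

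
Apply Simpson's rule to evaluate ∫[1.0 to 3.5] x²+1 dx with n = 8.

f(x) = x²+1
a = 1.0, b = 3.5, n = 8
h = (b - a)/n = 0.312500

Simpson's rule: (h/3)[f(x₀) + 4f(x₁) + 2f(x₂) + ... + f(xₙ)]

x_0 = 1.0000, f(x_0) = 2.000000, coefficient = 1
x_1 = 1.3125, f(x_1) = 2.722656, coefficient = 4
x_2 = 1.6250, f(x_2) = 3.640625, coefficient = 2
x_3 = 1.9375, f(x_3) = 4.753906, coefficient = 4
x_4 = 2.2500, f(x_4) = 6.062500, coefficient = 2
x_5 = 2.5625, f(x_5) = 7.566406, coefficient = 4
x_6 = 2.8750, f(x_6) = 9.265625, coefficient = 2
x_7 = 3.1875, f(x_7) = 11.160156, coefficient = 4
x_8 = 3.5000, f(x_8) = 13.250000, coefficient = 1

I ≈ (0.312500/3) × 158.000000 = 16.458333
Exact value: 16.458333
Error: 0.000000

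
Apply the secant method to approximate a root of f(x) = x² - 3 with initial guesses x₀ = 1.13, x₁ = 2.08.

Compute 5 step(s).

f(x) = x² - 3
x₀ = 1.13, x₁ = 2.08

Secant formula: x_{n+1} = x_n - f(x_n)(x_n - x_{n-1})/(f(x_n) - f(x_{n-1}))

Iteration 1:
  f(1.130000) = -1.723100
  f(2.080000) = 1.326400
  x_2 = 2.080000 - 1.326400×(2.080000 - 1.130000)/(1.326400 - (-1.723100))
       = 1.666791
Iteration 2:
  f(2.080000) = 1.326400
  f(1.666791) = -0.221807
  x_3 = 1.666791 - (-0.221807)×(1.666791 - 2.080000)/(-0.221807 - 1.326400)
       = 1.725990
Iteration 3:
  f(1.666791) = -0.221807
  f(1.725990) = -0.020957
  x_4 = 1.725990 - (-0.020957)×(1.725990 - 1.666791)/(-0.020957 - (-0.221807))
       = 1.732167
Iteration 4:
  f(1.725990) = -0.020957
  f(1.732167) = 0.000404
  x_5 = 1.732167 - 0.000404×(1.732167 - 1.725990)/(0.000404 - (-0.020957))
       = 1.732051
Iteration 5:
  f(1.732167) = 0.000404
  f(1.732051) = -0.000001
  x_6 = 1.732051 - (-0.000001)×(1.732051 - 1.732167)/(-0.000001 - 0.000404)
       = 1.732051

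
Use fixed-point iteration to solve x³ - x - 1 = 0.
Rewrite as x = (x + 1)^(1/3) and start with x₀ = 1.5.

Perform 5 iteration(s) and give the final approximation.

Equation: x³ - x - 1 = 0
Fixed-point form: x = (x + 1)^(1/3)
x₀ = 1.5

x_1 = g(1.500000) = 1.357209
x_2 = g(1.357209) = 1.330861
x_3 = g(1.330861) = 1.325884
x_4 = g(1.325884) = 1.324939
x_5 = g(1.324939) = 1.324760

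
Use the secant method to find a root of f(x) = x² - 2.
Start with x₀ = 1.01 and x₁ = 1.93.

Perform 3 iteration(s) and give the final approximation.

f(x) = x² - 2
x₀ = 1.01, x₁ = 1.93

Secant formula: x_{n+1} = x_n - f(x_n)(x_n - x_{n-1})/(f(x_n) - f(x_{n-1}))

Iteration 1:
  f(1.010000) = -0.979900
  f(1.930000) = 1.724900
  x_2 = 1.930000 - 1.724900×(1.930000 - 1.010000)/(1.724900 - (-0.979900))
       = 1.343299
Iteration 2:
  f(1.930000) = 1.724900
  f(1.343299) = -0.195547
  x_3 = 1.343299 - (-0.195547)×(1.343299 - 1.930000)/(-0.195547 - 1.724900)
       = 1.403039
Iteration 3:
  f(1.343299) = -0.195547
  f(1.403039) = -0.031481
  x_4 = 1.403039 - (-0.031481)×(1.403039 - 1.343299)/(-0.031481 - (-0.195547))
       = 1.414502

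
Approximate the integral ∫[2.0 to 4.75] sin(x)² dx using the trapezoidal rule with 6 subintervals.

f(x) = sin(x)²
a = 2.0, b = 4.75, n = 6
h = (b - a)/n = 0.458333

Trapezoidal rule: (h/2)[f(x₀) + 2f(x₁) + 2f(x₂) + ... + f(xₙ)]

x_0 = 2.0000, f(x_0) = 0.826822, coefficient = 1
x_1 = 2.4583, f(x_1) = 0.398570, coefficient = 2
x_2 = 2.9167, f(x_2) = 0.049744, coefficient = 2
x_3 = 3.3750, f(x_3) = 0.053497, coefficient = 2
x_4 = 3.8333, f(x_4) = 0.406889, coefficient = 2
x_5 = 4.2917, f(x_5) = 0.833193, coefficient = 2
x_6 = 4.7500, f(x_6) = 0.998586, coefficient = 1

I ≈ (0.458333/2) × 5.309195 = 1.216691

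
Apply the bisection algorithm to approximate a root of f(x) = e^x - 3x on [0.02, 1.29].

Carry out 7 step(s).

f(x) = e^x - 3x
Initial interval: [0.02, 1.29]

Iteration 1:
  c_1 = (0.020000 + 1.290000)/2 = 0.655000
  f(c_1) = f(0.655000) = -0.039857
  f(a) × f(c) < 0, new interval: [0.020000, 0.655000]
Iteration 2:
  c_2 = (0.020000 + 0.655000)/2 = 0.337500
  f(c_2) = f(0.337500) = 0.388940
  f(a) × f(c) ≥ 0, new interval: [0.337500, 0.655000]
Iteration 3:
  c_3 = (0.337500 + 0.655000)/2 = 0.496250
  f(c_3) = f(0.496250) = 0.153800
  f(a) × f(c) ≥ 0, new interval: [0.496250, 0.655000]
Iteration 4:
  c_4 = (0.496250 + 0.655000)/2 = 0.575625
  f(c_4) = f(0.575625) = 0.051367
  f(a) × f(c) ≥ 0, new interval: [0.575625, 0.655000]
Iteration 5:
  c_5 = (0.575625 + 0.655000)/2 = 0.615313
  f(c_5) = f(0.615313) = 0.004297
  f(a) × f(c) ≥ 0, new interval: [0.615313, 0.655000]
Iteration 6:
  c_6 = (0.615313 + 0.655000)/2 = 0.635156
  f(c_6) = f(0.635156) = -0.018152
  f(a) × f(c) < 0, new interval: [0.615313, 0.635156]
Iteration 7:
  c_7 = (0.615313 + 0.635156)/2 = 0.625234
  f(c_7) = f(0.625234) = -0.007019
  f(a) × f(c) < 0, new interval: [0.615313, 0.625234]

After 7 iteration(s), the approximation is c_7 = 0.625234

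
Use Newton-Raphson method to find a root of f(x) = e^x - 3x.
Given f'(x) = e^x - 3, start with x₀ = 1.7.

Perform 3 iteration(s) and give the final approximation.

f(x) = e^x - 3x
f'(x) = e^x - 3
x₀ = 1.7

Newton-Raphson formula: x_{n+1} = x_n - f(x_n)/f'(x_n)

Iteration 1:
  f(1.700000) = 0.373947
  f'(1.700000) = 2.473947
  x_1 = 1.700000 - 0.373947/2.473947 = 1.548846
Iteration 2:
  f(1.548846) = 0.059498
  f'(1.548846) = 1.706036
  x_2 = 1.548846 - 0.059498/1.706036 = 1.513971
Iteration 3:
  f(1.513971) = 0.002829
  f'(1.513971) = 1.544741
  x_3 = 1.513971 - 0.002829/1.544741 = 1.512140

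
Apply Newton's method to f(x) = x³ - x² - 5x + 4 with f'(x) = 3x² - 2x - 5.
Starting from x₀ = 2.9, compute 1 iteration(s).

f(x) = x³ - x² - 5x + 4
f'(x) = 3x² - 2x - 5
x₀ = 2.9

Newton-Raphson formula: x_{n+1} = x_n - f(x_n)/f'(x_n)

Iteration 1:
  f(2.900000) = 5.479000
  f'(2.900000) = 14.430000
  x_1 = 2.900000 - 5.479000/14.430000 = 2.520305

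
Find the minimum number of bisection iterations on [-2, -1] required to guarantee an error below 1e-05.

We need (b-a)/2^n ≤ 1e-05
(-1 - (-2))/2^n ≤ 1e-05
1/2^n ≤ 1e-05
2^n ≥ 100000
n ≥ log₂(100000) = 16.61
n ≥ 17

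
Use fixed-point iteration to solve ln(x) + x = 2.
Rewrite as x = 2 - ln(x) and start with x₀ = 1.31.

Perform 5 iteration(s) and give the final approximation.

Equation: ln(x) + x = 2
Fixed-point form: x = 2 - ln(x)
x₀ = 1.31

x_1 = g(1.310000) = 1.729973
x_2 = g(1.729973) = 1.451894
x_3 = g(1.451894) = 1.627131
x_4 = g(1.627131) = 1.513182
x_5 = g(1.513182) = 1.585785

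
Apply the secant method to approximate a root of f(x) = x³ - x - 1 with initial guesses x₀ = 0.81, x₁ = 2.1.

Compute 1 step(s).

f(x) = x³ - x - 1
x₀ = 0.81, x₁ = 2.1

Secant formula: x_{n+1} = x_n - f(x_n)(x_n - x_{n-1})/(f(x_n) - f(x_{n-1}))

Iteration 1:
  f(0.810000) = -1.278559
  f(2.100000) = 6.161000
  x_2 = 2.100000 - 6.161000×(2.100000 - 0.810000)/(6.161000 - (-1.278559))
       = 1.031699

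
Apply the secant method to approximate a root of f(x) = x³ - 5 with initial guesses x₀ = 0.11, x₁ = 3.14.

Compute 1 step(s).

f(x) = x³ - 5
x₀ = 0.11, x₁ = 3.14

Secant formula: x_{n+1} = x_n - f(x_n)(x_n - x_{n-1})/(f(x_n) - f(x_{n-1}))

Iteration 1:
  f(0.110000) = -4.998669
  f(3.140000) = 25.959144
  x_2 = 3.140000 - 25.959144×(3.140000 - 0.110000)/(25.959144 - (-4.998669))
       = 0.599245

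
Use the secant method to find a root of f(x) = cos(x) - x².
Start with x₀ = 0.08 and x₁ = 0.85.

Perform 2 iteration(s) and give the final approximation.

f(x) = cos(x) - x²
x₀ = 0.08, x₁ = 0.85

Secant formula: x_{n+1} = x_n - f(x_n)(x_n - x_{n-1})/(f(x_n) - f(x_{n-1}))

Iteration 1:
  f(0.080000) = 0.990402
  f(0.850000) = -0.062517
  x_2 = 0.850000 - (-0.062517)×(0.850000 - 0.080000)/(-0.062517 - 0.990402)
       = 0.804281
Iteration 2:
  f(0.850000) = -0.062517
  f(0.804281) = 0.046761
  x_3 = 0.804281 - 0.046761×(0.804281 - 0.850000)/(0.046761 - (-0.062517))
       = 0.823845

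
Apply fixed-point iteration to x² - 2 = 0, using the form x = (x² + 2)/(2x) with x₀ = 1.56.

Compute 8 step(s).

Equation: x² - 2 = 0
Fixed-point form: x = (x² + 2)/(2x)
x₀ = 1.56

x_1 = g(1.560000) = 1.421026
x_2 = g(1.421026) = 1.414230
x_3 = g(1.414230) = 1.414214
x_4 = g(1.414214) = 1.414214
x_5 = g(1.414214) = 1.414214
x_6 = g(1.414214) = 1.414214
x_7 = g(1.414214) = 1.414214
x_8 = g(1.414214) = 1.414214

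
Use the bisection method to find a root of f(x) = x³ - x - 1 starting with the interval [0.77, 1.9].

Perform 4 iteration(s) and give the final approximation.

f(x) = x³ - x - 1
Initial interval: [0.77, 1.9]

Iteration 1:
  c_1 = (0.770000 + 1.900000)/2 = 1.335000
  f(c_1) = f(1.335000) = 0.044270
  f(a) × f(c) < 0, new interval: [0.770000, 1.335000]
Iteration 2:
  c_2 = (0.770000 + 1.335000)/2 = 1.052500
  f(c_2) = f(1.052500) = -0.886587
  f(a) × f(c) ≥ 0, new interval: [1.052500, 1.335000]
Iteration 3:
  c_3 = (1.052500 + 1.335000)/2 = 1.193750
  f(c_3) = f(1.193750) = -0.492610
  f(a) × f(c) ≥ 0, new interval: [1.193750, 1.335000]
Iteration 4:
  c_4 = (1.193750 + 1.335000)/2 = 1.264375
  f(c_4) = f(1.264375) = -0.243089
  f(a) × f(c) ≥ 0, new interval: [1.264375, 1.335000]

After 4 iteration(s), the approximation is c_4 = 1.264375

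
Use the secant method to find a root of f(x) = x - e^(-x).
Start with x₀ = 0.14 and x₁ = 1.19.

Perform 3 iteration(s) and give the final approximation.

f(x) = x - e^(-x)
x₀ = 0.14, x₁ = 1.19

Secant formula: x_{n+1} = x_n - f(x_n)(x_n - x_{n-1})/(f(x_n) - f(x_{n-1}))

Iteration 1:
  f(0.140000) = -0.729358
  f(1.190000) = 0.885779
  x_2 = 1.190000 - 0.885779×(1.190000 - 0.140000)/(0.885779 - (-0.729358))
       = 0.614156
Iteration 2:
  f(1.190000) = 0.885779
  f(0.614156) = 0.073058
  x_3 = 0.614156 - 0.073058×(0.614156 - 1.190000)/(0.073058 - 0.885779)
       = 0.562391
Iteration 3:
  f(0.614156) = 0.073058
  f(0.562391) = -0.007454
  x_4 = 0.562391 - (-0.007454)×(0.562391 - 0.614156)/(-0.007454 - 0.073058)
       = 0.567183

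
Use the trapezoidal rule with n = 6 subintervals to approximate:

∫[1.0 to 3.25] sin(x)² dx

f(x) = sin(x)²
a = 1.0, b = 3.25, n = 6
h = (b - a)/n = 0.375000

Trapezoidal rule: (h/2)[f(x₀) + 2f(x₁) + 2f(x₂) + ... + f(xₙ)]

x_0 = 1.0000, f(x_0) = 0.708073, coefficient = 1
x_1 = 1.3750, f(x_1) = 0.962151, coefficient = 2
x_2 = 1.7500, f(x_2) = 0.968228, coefficient = 2
x_3 = 2.1250, f(x_3) = 0.723044, coefficient = 2
x_4 = 2.5000, f(x_4) = 0.358169, coefficient = 2
x_5 = 2.8750, f(x_5) = 0.069404, coefficient = 2
x_6 = 3.2500, f(x_6) = 0.011706, coefficient = 1

I ≈ (0.375000/2) × 6.881772 = 1.290332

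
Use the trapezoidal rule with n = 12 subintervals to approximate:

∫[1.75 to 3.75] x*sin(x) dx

f(x) = x*sin(x)
a = 1.75, b = 3.75, n = 12
h = (b - a)/n = 0.166667

Trapezoidal rule: (h/2)[f(x₀) + 2f(x₁) + 2f(x₂) + ... + f(xₙ)]

x_0 = 1.7500, f(x_0) = 1.721975, coefficient = 1
x_1 = 1.9167, f(x_1) = 1.803163, coefficient = 2
x_2 = 2.0833, f(x_2) = 1.815632, coefficient = 2
x_3 = 2.2500, f(x_3) = 1.750665, coefficient = 2
x_4 = 2.4167, f(x_4) = 1.602443, coefficient = 2
x_5 = 2.5833, f(x_5) = 1.368419, coefficient = 2
x_6 = 2.7500, f(x_6) = 1.049568, coefficient = 2
x_7 = 2.9167, f(x_7) = 0.650516, coefficient = 2
x_8 = 3.0833, f(x_8) = 0.179531, coefficient = 2
x_9 = 3.2500, f(x_9) = -0.351634, coefficient = 2
x_10 = 3.4167, f(x_10) = -0.928029, coefficient = 2
x_11 = 3.5833, f(x_11) = -1.531924, coefficient = 2
x_12 = 3.7500, f(x_12) = -2.143355, coefficient = 1

I ≈ (0.166667/2) × 14.395321 = 1.199610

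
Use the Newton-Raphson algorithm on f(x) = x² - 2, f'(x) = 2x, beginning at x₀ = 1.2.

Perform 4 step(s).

f(x) = x² - 2
f'(x) = 2x
x₀ = 1.2

Newton-Raphson formula: x_{n+1} = x_n - f(x_n)/f'(x_n)

Iteration 1:
  f(1.200000) = -0.560000
  f'(1.200000) = 2.400000
  x_1 = 1.200000 - (-0.560000)/2.400000 = 1.433333
Iteration 2:
  f(1.433333) = 0.054444
  f'(1.433333) = 2.866667
  x_2 = 1.433333 - 0.054444/2.866667 = 1.414341
Iteration 3:
  f(1.414341) = 0.000361
  f'(1.414341) = 2.828682
  x_3 = 1.414341 - 0.000361/2.828682 = 1.414214
Iteration 4:
  f(1.414214) = 0.000000
  f'(1.414214) = 2.828427
  x_4 = 1.414214 - 0.000000/2.828427 = 1.414214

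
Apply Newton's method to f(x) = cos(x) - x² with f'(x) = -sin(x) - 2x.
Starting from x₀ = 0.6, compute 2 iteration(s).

f(x) = cos(x) - x²
f'(x) = -sin(x) - 2x
x₀ = 0.6

Newton-Raphson formula: x_{n+1} = x_n - f(x_n)/f'(x_n)

Iteration 1:
  f(0.600000) = 0.465336
  f'(0.600000) = -1.764642
  x_1 = 0.600000 - 0.465336/(-1.764642) = 0.863700
Iteration 2:
  f(0.863700) = -0.096348
  f'(0.863700) = -2.487650
  x_2 = 0.863700 - (-0.096348)/(-2.487650) = 0.824969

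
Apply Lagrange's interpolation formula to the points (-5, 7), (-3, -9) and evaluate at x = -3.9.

Lagrange interpolation formula:
P(x) = Σ yᵢ × Lᵢ(x)
where Lᵢ(x) = Π_{j≠i} (x - xⱼ)/(xᵢ - xⱼ)

L_0(-3.9) = (-3.9 - (-3))/(-5 - (-3)) = 0.450000
L_1(-3.9) = (-3.9 - (-5))/(-3 - (-5)) = 0.550000

P(-3.9) = 7×L_0(-3.9) + (-9)×L_1(-3.9)
P(-3.9) = -1.800000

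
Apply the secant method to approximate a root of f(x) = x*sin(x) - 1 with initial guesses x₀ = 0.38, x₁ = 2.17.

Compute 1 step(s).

f(x) = x*sin(x) - 1
x₀ = 0.38, x₁ = 2.17

Secant formula: x_{n+1} = x_n - f(x_n)(x_n - x_{n-1})/(f(x_n) - f(x_{n-1}))

Iteration 1:
  f(0.380000) = -0.859050
  f(2.170000) = 0.791953
  x_2 = 2.170000 - 0.791953×(2.170000 - 0.380000)/(0.791953 - (-0.859050))
       = 1.311373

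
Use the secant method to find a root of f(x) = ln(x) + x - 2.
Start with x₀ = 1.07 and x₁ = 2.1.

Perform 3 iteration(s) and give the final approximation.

f(x) = ln(x) + x - 2
x₀ = 1.07, x₁ = 2.1

Secant formula: x_{n+1} = x_n - f(x_n)(x_n - x_{n-1})/(f(x_n) - f(x_{n-1}))

Iteration 1:
  f(1.070000) = -0.862341
  f(2.100000) = 0.841937
  x_2 = 2.100000 - 0.841937×(2.100000 - 1.070000)/(0.841937 - (-0.862341))
       = 1.591166
Iteration 2:
  f(2.100000) = 0.841937
  f(1.591166) = 0.055633
  x_3 = 1.591166 - 0.055633×(1.591166 - 2.100000)/(0.055633 - 0.841937)
       = 1.555165
Iteration 3:
  f(1.591166) = 0.055633
  f(1.555165) = -0.003254
  x_4 = 1.555165 - (-0.003254)×(1.555165 - 1.591166)/(-0.003254 - 0.055633)
       = 1.557154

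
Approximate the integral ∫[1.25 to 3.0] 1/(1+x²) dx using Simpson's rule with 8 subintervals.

f(x) = 1/(1+x²)
a = 1.25, b = 3.0, n = 8
h = (b - a)/n = 0.218750

Simpson's rule: (h/3)[f(x₀) + 4f(x₁) + 2f(x₂) + ... + f(xₙ)]

x_0 = 1.2500, f(x_0) = 0.390244, coefficient = 1
x_1 = 1.4688, f(x_1) = 0.316734, coefficient = 4
x_2 = 1.6875, f(x_2) = 0.259898, coefficient = 2
x_3 = 1.9062, f(x_3) = 0.215806, coefficient = 4
x_4 = 2.1250, f(x_4) = 0.181303, coefficient = 2
x_5 = 2.3438, f(x_5) = 0.154008, coefficient = 4
x_6 = 2.5625, f(x_6) = 0.132163, coefficient = 2
x_7 = 2.7812, f(x_7) = 0.114477, coefficient = 4
x_8 = 3.0000, f(x_8) = 0.100000, coefficient = 1

I ≈ (0.218750/3) × 4.841074 = 0.352995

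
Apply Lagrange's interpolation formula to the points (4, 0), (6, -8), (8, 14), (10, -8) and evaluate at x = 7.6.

Lagrange interpolation formula:
P(x) = Σ yᵢ × Lᵢ(x)
where Lᵢ(x) = Π_{j≠i} (x - xⱼ)/(xᵢ - xⱼ)

L_0(7.6) = (7.6 - 6)/(4 - 6) × (7.6 - 8)/(4 - 8) × (7.6 - 10)/(4 - 10) = -0.032000
L_1(7.6) = (7.6 - 4)/(6 - 4) × (7.6 - 8)/(6 - 8) × (7.6 - 10)/(6 - 10) = 0.216000
L_2(7.6) = (7.6 - 4)/(8 - 4) × (7.6 - 6)/(8 - 6) × (7.6 - 10)/(8 - 10) = 0.864000
L_3(7.6) = (7.6 - 4)/(10 - 4) × (7.6 - 6)/(10 - 6) × (7.6 - 8)/(10 - 8) = -0.048000

P(7.6) = 0×L_0(7.6) + (-8)×L_1(7.6) + 14×L_2(7.6) + (-8)×L_3(7.6)
P(7.6) = 10.752000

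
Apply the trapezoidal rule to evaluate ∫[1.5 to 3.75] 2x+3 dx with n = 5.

f(x) = 2x+3
a = 1.5, b = 3.75, n = 5
h = (b - a)/n = 0.450000

Trapezoidal rule: (h/2)[f(x₀) + 2f(x₁) + 2f(x₂) + ... + f(xₙ)]

x_0 = 1.5000, f(x_0) = 6.000000, coefficient = 1
x_1 = 1.9500, f(x_1) = 6.900000, coefficient = 2
x_2 = 2.4000, f(x_2) = 7.800000, coefficient = 2
x_3 = 2.8500, f(x_3) = 8.700000, coefficient = 2
x_4 = 3.3000, f(x_4) = 9.600000, coefficient = 2
x_5 = 3.7500, f(x_5) = 10.500000, coefficient = 1

I ≈ (0.450000/2) × 82.500000 = 18.562500
Exact value: 18.562500
Error: 0.000000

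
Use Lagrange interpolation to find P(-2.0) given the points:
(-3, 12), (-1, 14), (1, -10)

Lagrange interpolation formula:
P(x) = Σ yᵢ × Lᵢ(x)
where Lᵢ(x) = Π_{j≠i} (x - xⱼ)/(xᵢ - xⱼ)

L_0(-2.0) = (-2.0 - (-1))/(-3 - (-1)) × (-2.0 - 1)/(-3 - 1) = 0.375000
L_1(-2.0) = (-2.0 - (-3))/(-1 - (-3)) × (-2.0 - 1)/(-1 - 1) = 0.750000
L_2(-2.0) = (-2.0 - (-3))/(1 - (-3)) × (-2.0 - (-1))/(1 - (-1)) = -0.125000

P(-2.0) = 12×L_0(-2.0) + 14×L_1(-2.0) + (-10)×L_2(-2.0)
P(-2.0) = 16.250000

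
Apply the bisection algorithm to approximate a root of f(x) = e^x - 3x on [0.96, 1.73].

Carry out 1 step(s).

f(x) = e^x - 3x
Initial interval: [0.96, 1.73]

Iteration 1:
  c_1 = (0.960000 + 1.730000)/2 = 1.345000
  f(c_1) = f(1.345000) = -0.196813
  f(a) × f(c) ≥ 0, new interval: [1.345000, 1.730000]

After 1 iteration(s), the approximation is c_1 = 1.345000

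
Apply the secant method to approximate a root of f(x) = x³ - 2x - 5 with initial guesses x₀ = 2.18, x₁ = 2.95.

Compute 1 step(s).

f(x) = x³ - 2x - 5
x₀ = 2.18, x₁ = 2.95

Secant formula: x_{n+1} = x_n - f(x_n)(x_n - x_{n-1})/(f(x_n) - f(x_{n-1}))

Iteration 1:
  f(2.180000) = 1.000232
  f(2.950000) = 14.772375
  x_2 = 2.950000 - 14.772375×(2.950000 - 2.180000)/(14.772375 - 1.000232)
       = 2.124077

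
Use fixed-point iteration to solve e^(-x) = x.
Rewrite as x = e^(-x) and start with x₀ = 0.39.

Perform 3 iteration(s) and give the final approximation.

Equation: e^(-x) = x
Fixed-point form: x = e^(-x)
x₀ = 0.39

x_1 = g(0.390000) = 0.677057
x_2 = g(0.677057) = 0.508110
x_3 = g(0.508110) = 0.601631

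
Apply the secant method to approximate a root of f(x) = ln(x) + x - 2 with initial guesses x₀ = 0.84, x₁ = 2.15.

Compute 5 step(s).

f(x) = ln(x) + x - 2
x₀ = 0.84, x₁ = 2.15

Secant formula: x_{n+1} = x_n - f(x_n)(x_n - x_{n-1})/(f(x_n) - f(x_{n-1}))

Iteration 1:
  f(0.840000) = -1.334353
  f(2.150000) = 0.915468
  x_2 = 2.150000 - 0.915468×(2.150000 - 0.840000)/(0.915468 - (-1.334353))
       = 1.616952
Iteration 2:
  f(2.150000) = 0.915468
  f(1.616952) = 0.097495
  x_3 = 1.616952 - 0.097495×(1.616952 - 2.150000)/(0.097495 - 0.915468)
       = 1.553418
Iteration 3:
  f(1.616952) = 0.097495
  f(1.553418) = -0.006125
  x_4 = 1.553418 - (-0.006125)×(1.553418 - 1.616952)/(-0.006125 - 0.097495)
       = 1.557173
Iteration 4:
  f(1.553418) = -0.006125
  f(1.557173) = 0.000045
  x_5 = 1.557173 - 0.000045×(1.557173 - 1.553418)/(0.000045 - (-0.006125))
       = 1.557146
Iteration 5:
  f(1.557173) = 0.000045
  f(1.557146) = 0.000000
  x_6 = 1.557146 - 0.000000×(1.557146 - 1.557173)/(0.000000 - 0.000045)
       = 1.557146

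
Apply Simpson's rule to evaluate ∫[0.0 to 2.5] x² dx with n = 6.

f(x) = x²
a = 0.0, b = 2.5, n = 6
h = (b - a)/n = 0.416667

Simpson's rule: (h/3)[f(x₀) + 4f(x₁) + 2f(x₂) + ... + f(xₙ)]

x_0 = 0.0000, f(x_0) = 0.000000, coefficient = 1
x_1 = 0.4167, f(x_1) = 0.173611, coefficient = 4
x_2 = 0.8333, f(x_2) = 0.694444, coefficient = 2
x_3 = 1.2500, f(x_3) = 1.562500, coefficient = 4
x_4 = 1.6667, f(x_4) = 2.777778, coefficient = 2
x_5 = 2.0833, f(x_5) = 4.340278, coefficient = 4
x_6 = 2.5000, f(x_6) = 6.250000, coefficient = 1

I ≈ (0.416667/3) × 37.500000 = 5.208333
Exact value: 5.208333
Error: 0.000000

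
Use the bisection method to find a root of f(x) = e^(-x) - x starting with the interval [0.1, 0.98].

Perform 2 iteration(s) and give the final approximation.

f(x) = e^(-x) - x
Initial interval: [0.1, 0.98]

Iteration 1:
  c_1 = (0.100000 + 0.980000)/2 = 0.540000
  f(c_1) = f(0.540000) = 0.042748
  f(a) × f(c) ≥ 0, new interval: [0.540000, 0.980000]
Iteration 2:
  c_2 = (0.540000 + 0.980000)/2 = 0.760000
  f(c_2) = f(0.760000) = -0.292334
  f(a) × f(c) < 0, new interval: [0.540000, 0.760000]

After 2 iteration(s), the approximation is c_2 = 0.760000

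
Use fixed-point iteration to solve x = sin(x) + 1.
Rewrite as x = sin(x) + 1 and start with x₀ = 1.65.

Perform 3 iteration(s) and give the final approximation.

Equation: x = sin(x) + 1
Fixed-point form: x = sin(x) + 1
x₀ = 1.65

x_1 = g(1.650000) = 1.996865
x_2 = g(1.996865) = 1.910598
x_3 = g(1.910598) = 1.942821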